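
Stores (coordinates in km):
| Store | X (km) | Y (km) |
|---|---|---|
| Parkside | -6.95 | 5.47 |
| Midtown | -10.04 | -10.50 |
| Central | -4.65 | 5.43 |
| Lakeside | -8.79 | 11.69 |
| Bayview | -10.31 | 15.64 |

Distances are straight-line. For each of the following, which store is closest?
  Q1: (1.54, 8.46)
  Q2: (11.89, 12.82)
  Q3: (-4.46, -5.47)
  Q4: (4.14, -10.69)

Q1 at (1.54, 8.46):
  Parkside: √((-8.49)² + (-2.99)²) = √(72.0801 + 8.9401) = 9.00 km
  Midtown: √((-11.58)² + (-18.96)²) = √(134.0964 + 359.4816) = 22.22 km
  Central: √((-6.19)² + (-3.03)²) = √(38.3161 + 9.1809) = 6.89 km
  Lakeside: √((-10.33)² + (3.23)²) = √(106.7089 + 10.4329) = 10.82 km
  Bayview: √((-11.85)² + (7.18)²) = √(140.4225 + 51.5524) = 13.86 km
  → nearest: Central (6.89 km)
Q2 at (11.89, 12.82):
  Parkside: √((-18.84)² + (-7.35)²) = √(354.9456 + 54.0225) = 20.22 km
  Midtown: √((-21.93)² + (-23.32)²) = √(480.9249 + 543.8224) = 32.01 km
  Central: √((-16.54)² + (-7.39)²) = √(273.5716 + 54.6121) = 18.12 km
  Lakeside: √((-20.68)² + (-1.13)²) = √(427.6624 + 1.2769) = 20.71 km
  Bayview: √((-22.20)² + (2.82)²) = √(492.8400 + 7.9524) = 22.38 km
  → nearest: Central (18.12 km)
Q3 at (-4.46, -5.47):
  Parkside: √((-2.49)² + (10.94)²) = √(6.2001 + 119.6836) = 11.22 km
  Midtown: √((-5.58)² + (-5.03)²) = √(31.1364 + 25.3009) = 7.51 km
  Central: √((-0.19)² + (10.90)²) = √(0.0361 + 118.8100) = 10.90 km
  Lakeside: √((-4.33)² + (17.16)²) = √(18.7489 + 294.4656) = 17.70 km
  Bayview: √((-5.85)² + (21.11)²) = √(34.2225 + 445.6321) = 21.91 km
  → nearest: Midtown (7.51 km)
Q4 at (4.14, -10.69):
  Parkside: √((-11.09)² + (16.16)²) = √(122.9881 + 261.1456) = 19.60 km
  Midtown: √((-14.18)² + (0.19)²) = √(201.0724 + 0.0361) = 14.18 km
  Central: √((-8.79)² + (16.12)²) = √(77.2641 + 259.8544) = 18.36 km
  Lakeside: √((-12.93)² + (22.38)²) = √(167.1849 + 500.8644) = 25.85 km
  Bayview: √((-14.45)² + (26.33)²) = √(208.8025 + 693.2689) = 30.03 km
  → nearest: Midtown (14.18 km)

Q1→Central; Q2→Central; Q3→Midtown; Q4→Midtown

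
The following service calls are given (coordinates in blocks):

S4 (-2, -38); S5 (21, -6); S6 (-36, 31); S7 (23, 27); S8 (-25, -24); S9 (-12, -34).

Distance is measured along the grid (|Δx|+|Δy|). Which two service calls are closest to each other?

S4 and S9

Pairwise distances:
S4–S5: |23| + |32| = 23 + 32 = 55 blocks
S4–S6: |-34| + |69| = 34 + 69 = 103 blocks
S4–S7: |25| + |65| = 25 + 65 = 90 blocks
S4–S8: |-23| + |14| = 23 + 14 = 37 blocks
S4–S9: |-10| + |4| = 10 + 4 = 14 blocks
S5–S6: |-57| + |37| = 57 + 37 = 94 blocks
S5–S7: |2| + |33| = 2 + 33 = 35 blocks
S5–S8: |-46| + |-18| = 46 + 18 = 64 blocks
S5–S9: |-33| + |-28| = 33 + 28 = 61 blocks
S6–S7: |59| + |-4| = 59 + 4 = 63 blocks
S6–S8: |11| + |-55| = 11 + 55 = 66 blocks
S6–S9: |24| + |-65| = 24 + 65 = 89 blocks
S7–S8: |-48| + |-51| = 48 + 51 = 99 blocks
S7–S9: |-35| + |-61| = 35 + 61 = 96 blocks
S8–S9: |13| + |-10| = 13 + 10 = 23 blocks
Closest pair: S4–S9 at 14 blocks.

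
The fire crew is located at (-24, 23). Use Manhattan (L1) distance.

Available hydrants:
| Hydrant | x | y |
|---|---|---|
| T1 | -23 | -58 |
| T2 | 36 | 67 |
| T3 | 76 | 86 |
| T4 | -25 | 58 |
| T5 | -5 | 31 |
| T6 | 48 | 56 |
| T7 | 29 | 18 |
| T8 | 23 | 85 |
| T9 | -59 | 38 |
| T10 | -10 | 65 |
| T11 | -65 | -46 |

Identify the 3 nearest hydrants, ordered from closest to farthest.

Distances from (-24, 23):
T1: |1| + |-81| = 1 + 81 = 82
T2: |60| + |44| = 60 + 44 = 104
T3: |100| + |63| = 100 + 63 = 163
T4: |-1| + |35| = 1 + 35 = 36
T5: |19| + |8| = 19 + 8 = 27
T6: |72| + |33| = 72 + 33 = 105
T7: |53| + |-5| = 53 + 5 = 58
T8: |47| + |62| = 47 + 62 = 109
T9: |-35| + |15| = 35 + 15 = 50
T10: |14| + |42| = 14 + 42 = 56
T11: |-41| + |-69| = 41 + 69 = 110
Sorted: T5 (27) < T4 (36) < T9 (50) < T10 (56) < T7 (58) < …

T5, T4, T9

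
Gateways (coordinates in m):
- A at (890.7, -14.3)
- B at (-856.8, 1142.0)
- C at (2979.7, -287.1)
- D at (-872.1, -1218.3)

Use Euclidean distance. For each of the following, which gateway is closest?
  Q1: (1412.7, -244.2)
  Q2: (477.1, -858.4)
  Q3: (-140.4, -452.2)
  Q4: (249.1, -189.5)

Q1 at (1412.7, -244.2):
  A: √((-522.0)² + (229.9)²) = √(272484.000 + 52854.010) = 570.4 m
  B: √((-2269.5)² + (1386.2)²) = √(5150630.250 + 1921550.440) = 2659.4 m
  C: √((1567.0)² + (-42.9)²) = √(2455489.000 + 1840.410) = 1567.6 m
  D: √((-2284.8)² + (-974.1)²) = √(5220311.040 + 948870.810) = 2483.8 m
  → nearest: A (570.4 m)
Q2 at (477.1, -858.4):
  A: √((413.6)² + (844.1)²) = √(171064.960 + 712504.810) = 940.0 m
  B: √((-1333.9)² + (2000.4)²) = √(1779289.210 + 4001600.160) = 2404.3 m
  C: √((2502.6)² + (571.3)²) = √(6263006.760 + 326383.690) = 2567.0 m
  D: √((-1349.2)² + (-359.9)²) = √(1820340.640 + 129528.010) = 1396.4 m
  → nearest: A (940.0 m)
Q3 at (-140.4, -452.2):
  A: √((1031.1)² + (437.9)²) = √(1063167.210 + 191756.410) = 1120.2 m
  B: √((-716.4)² + (1594.2)²) = √(513228.960 + 2541473.640) = 1747.8 m
  C: √((3120.1)² + (165.1)²) = √(9735024.010 + 27258.010) = 3124.5 m
  D: √((-731.7)² + (-766.1)²) = √(535384.890 + 586909.210) = 1059.4 m
  → nearest: D (1059.4 m)
Q4 at (249.1, -189.5):
  A: √((641.6)² + (175.2)²) = √(411650.560 + 30695.040) = 665.1 m
  B: √((-1105.9)² + (1331.5)²) = √(1223014.810 + 1772892.250) = 1730.9 m
  C: √((2730.6)² + (-97.6)²) = √(7456176.360 + 9525.760) = 2732.3 m
  D: √((-1121.2)² + (-1028.8)²) = √(1257089.440 + 1058429.440) = 1521.7 m
  → nearest: A (665.1 m)

Q1→A; Q2→A; Q3→D; Q4→A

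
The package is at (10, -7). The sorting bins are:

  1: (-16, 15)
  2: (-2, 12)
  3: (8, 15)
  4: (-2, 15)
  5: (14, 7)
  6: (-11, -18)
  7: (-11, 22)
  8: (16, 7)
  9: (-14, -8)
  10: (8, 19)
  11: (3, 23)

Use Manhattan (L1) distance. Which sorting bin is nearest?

5

Distances from (10, -7):
1: |-26| + |22| = 26 + 22 = 48
2: |-12| + |19| = 12 + 19 = 31
3: |-2| + |22| = 2 + 22 = 24
4: |-12| + |22| = 12 + 22 = 34
5: |4| + |14| = 4 + 14 = 18
6: |-21| + |-11| = 21 + 11 = 32
7: |-21| + |29| = 21 + 29 = 50
8: |6| + |14| = 6 + 14 = 20
9: |-24| + |-1| = 24 + 1 = 25
10: |-2| + |26| = 2 + 26 = 28
11: |-7| + |30| = 7 + 30 = 37
Minimum: 5 at 18.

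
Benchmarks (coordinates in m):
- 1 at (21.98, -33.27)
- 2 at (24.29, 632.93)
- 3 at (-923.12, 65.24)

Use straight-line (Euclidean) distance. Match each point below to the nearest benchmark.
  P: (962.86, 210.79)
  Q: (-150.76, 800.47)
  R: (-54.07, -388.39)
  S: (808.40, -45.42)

P→1; Q→2; R→1; S→1

P at (962.86, 210.79):
  1: √((-940.88)² + (-244.06)²) = √(885255.1744 + 59565.2836) = 972.02 m
  2: √((-938.57)² + (422.14)²) = √(880913.6449 + 178202.1796) = 1029.13 m
  3: √((-1885.98)² + (-145.55)²) = √(3556920.5604 + 21184.8025) = 1891.59 m
  → nearest: 1 (972.02 m)
Q at (-150.76, 800.47):
  1: √((172.74)² + (-833.74)²) = √(29839.1076 + 695122.3876) = 851.45 m
  2: √((175.05)² + (-167.54)²) = √(30642.5025 + 28069.6516) = 242.31 m
  3: √((-772.36)² + (-735.23)²) = √(596539.9696 + 540563.1529) = 1066.35 m
  → nearest: 2 (242.31 m)
R at (-54.07, -388.39):
  1: √((76.05)² + (355.12)²) = √(5783.6025 + 126110.2144) = 363.17 m
  2: √((78.36)² + (1021.32)²) = √(6140.2896 + 1043094.5424) = 1024.32 m
  3: √((-869.05)² + (453.63)²) = √(755247.9025 + 205780.1769) = 980.32 m
  → nearest: 1 (363.17 m)
S at (808.40, -45.42):
  1: √((-786.42)² + (12.15)²) = √(618456.4164 + 147.6225) = 786.51 m
  2: √((-784.11)² + (678.35)²) = √(614828.4921 + 460158.7225) = 1036.82 m
  3: √((-1731.52)² + (110.66)²) = √(2998161.5104 + 12245.6356) = 1735.05 m
  → nearest: 1 (786.51 m)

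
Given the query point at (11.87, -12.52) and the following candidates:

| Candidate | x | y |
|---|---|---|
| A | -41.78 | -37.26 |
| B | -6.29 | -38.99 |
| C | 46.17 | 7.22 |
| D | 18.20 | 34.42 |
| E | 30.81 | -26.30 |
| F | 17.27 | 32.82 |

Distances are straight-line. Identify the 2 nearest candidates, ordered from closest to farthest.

E, B

Distances from (11.87, -12.52):
A: 59.08
B: 32.10
C: 39.57
D: 47.36
E: 23.42
F: 45.66
Sorted: E (23.42) < B (32.10) < C (39.57) < F (45.66) < …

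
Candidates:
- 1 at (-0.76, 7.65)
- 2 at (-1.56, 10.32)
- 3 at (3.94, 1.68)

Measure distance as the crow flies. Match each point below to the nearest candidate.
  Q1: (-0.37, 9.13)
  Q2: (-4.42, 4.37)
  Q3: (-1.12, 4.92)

Q1→1; Q2→1; Q3→1

Q1 at (-0.37, 9.13):
  1: √((-0.39)² + (-1.48)²) = √(0.1521 + 2.1904) = 1.53
  2: √((-1.19)² + (1.19)²) = √(1.4161 + 1.4161) = 1.68
  3: √((4.31)² + (-7.45)²) = √(18.5761 + 55.5025) = 8.61
  → nearest: 1 (1.53)
Q2 at (-4.42, 4.37):
  1: √((3.66)² + (3.28)²) = √(13.3956 + 10.7584) = 4.91
  2: √((2.86)² + (5.95)²) = √(8.1796 + 35.4025) = 6.60
  3: √((8.36)² + (-2.69)²) = √(69.8896 + 7.2361) = 8.78
  → nearest: 1 (4.91)
Q3 at (-1.12, 4.92):
  1: √((0.36)² + (2.73)²) = √(0.1296 + 7.4529) = 2.75
  2: √((-0.44)² + (5.40)²) = √(0.1936 + 29.1600) = 5.42
  3: √((5.06)² + (-3.24)²) = √(25.6036 + 10.4976) = 6.01
  → nearest: 1 (2.75)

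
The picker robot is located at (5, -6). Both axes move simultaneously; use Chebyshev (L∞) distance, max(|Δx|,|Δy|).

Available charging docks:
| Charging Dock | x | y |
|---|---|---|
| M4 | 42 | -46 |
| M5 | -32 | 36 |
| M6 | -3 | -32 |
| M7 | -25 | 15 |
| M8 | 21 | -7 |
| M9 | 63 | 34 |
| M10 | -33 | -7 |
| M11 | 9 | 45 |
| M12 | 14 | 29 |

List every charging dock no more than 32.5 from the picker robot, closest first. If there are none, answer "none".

M8, M6, M7

Distances from (5, -6):
M4: max(|37|, |-40|) = 40
M5: max(|-37|, |42|) = 42
M6: max(|-8|, |-26|) = 26
M7: max(|-30|, |21|) = 30
M8: max(|16|, |-1|) = 16
M9: max(|58|, |40|) = 58
M10: max(|-38|, |-1|) = 38
M11: max(|4|, |51|) = 51
M12: max(|9|, |35|) = 35
Threshold 32.5: M8 (16), M6 (26), M7 (30) are within range.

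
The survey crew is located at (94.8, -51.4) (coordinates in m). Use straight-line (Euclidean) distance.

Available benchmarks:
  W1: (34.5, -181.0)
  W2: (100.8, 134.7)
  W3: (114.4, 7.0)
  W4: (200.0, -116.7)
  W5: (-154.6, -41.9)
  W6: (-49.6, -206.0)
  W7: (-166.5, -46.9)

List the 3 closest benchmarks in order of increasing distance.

W3, W4, W1

Distances from (94.8, -51.4):
W1: √((-60.3)² + (-129.6)²) = √(3636.090 + 16796.160) = 142.9 m
W2: √((6.0)² + (186.1)²) = √(36.000 + 34633.210) = 186.2 m
W3: √((19.6)² + (58.4)²) = √(384.160 + 3410.560) = 61.6 m
W4: √((105.2)² + (-65.3)²) = √(11067.040 + 4264.090) = 123.8 m
W5: √((-249.4)² + (9.5)²) = √(62200.360 + 90.250) = 249.6 m
W6: √((-144.4)² + (-154.6)²) = √(20851.360 + 23901.160) = 211.5 m
W7: √((-261.3)² + (4.5)²) = √(68277.690 + 20.250) = 261.3 m
Sorted: W3 (61.6 m) < W4 (123.8 m) < W1 (142.9 m) < W2 (186.2 m) < W6 (211.5 m) < …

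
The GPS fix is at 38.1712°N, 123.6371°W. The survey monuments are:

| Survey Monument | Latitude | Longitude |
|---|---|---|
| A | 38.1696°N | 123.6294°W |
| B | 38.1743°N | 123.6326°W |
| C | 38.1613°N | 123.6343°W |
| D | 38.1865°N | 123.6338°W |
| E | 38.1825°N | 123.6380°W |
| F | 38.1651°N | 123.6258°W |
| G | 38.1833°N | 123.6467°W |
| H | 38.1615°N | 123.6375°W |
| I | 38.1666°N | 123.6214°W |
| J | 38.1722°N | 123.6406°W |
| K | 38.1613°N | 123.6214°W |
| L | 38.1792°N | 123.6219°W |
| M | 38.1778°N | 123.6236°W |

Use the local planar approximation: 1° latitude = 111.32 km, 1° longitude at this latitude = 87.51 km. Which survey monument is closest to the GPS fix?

Distances from 38.1712°N, 123.6371°W:
A: √((-0.0016·111.32)² + (0.0077·87.51)²) = √(0.031724 + 0.454043) = 0.6970 km
B: √((0.0031·111.32)² + (0.0045·87.51)²) = √(0.119088 + 0.155075) = 0.5236 km
C: √((-0.0099·111.32)² + (0.0028·87.51)²) = √(1.214554 + 0.060039) = 1.1290 km
D: √((0.0153·111.32)² + (0.0033·87.51)²) = √(2.900877 + 0.083396) = 1.7275 km
E: √((0.0113·111.32)² + (-0.0009·87.51)²) = √(1.582353 + 0.006203) = 1.2604 km
F: √((-0.0061·111.32)² + (0.0113·87.51)²) = √(0.461112 + 0.977850) = 1.1996 km
G: √((0.0121·111.32)² + (-0.0096·87.51)²) = √(1.814334 + 0.705761) = 1.5875 km
H: √((-0.0097·111.32)² + (-0.0004·87.51)²) = √(1.165977 + 0.001225) = 1.0804 km
I: √((-0.0046·111.32)² + (0.0157·87.51)²) = √(0.262218 + 1.887620) = 1.4662 km
J: √((0.0010·111.32)² + (-0.0035·87.51)²) = √(0.012392 + 0.093811) = 0.3259 km
K: √((-0.0099·111.32)² + (0.0157·87.51)²) = √(1.214554 + 1.887620) = 1.7613 km
L: √((0.0080·111.32)² + (0.0152·87.51)²) = √(0.793097 + 1.769304) = 1.6008 km
M: √((0.0066·111.32)² + (0.0135·87.51)²) = √(0.539802 + 1.395671) = 1.3912 km
Minimum: J at 0.3259 km.

J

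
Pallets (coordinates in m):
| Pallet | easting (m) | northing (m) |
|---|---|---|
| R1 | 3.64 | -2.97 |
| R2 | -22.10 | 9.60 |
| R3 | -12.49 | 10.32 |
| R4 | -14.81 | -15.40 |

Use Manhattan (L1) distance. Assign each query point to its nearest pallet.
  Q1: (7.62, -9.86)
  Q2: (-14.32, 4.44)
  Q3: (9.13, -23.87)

Q1→R1; Q2→R3; Q3→R1

Q1 at (7.62, -9.86):
  R1: 10.87 m
  R2: 49.18 m
  R3: 40.29 m
  R4: 27.97 m
  → nearest: R1 (10.87 m)
Q2 at (-14.32, 4.44):
  R1: 25.37 m
  R2: 12.94 m
  R3: 7.71 m
  R4: 20.33 m
  → nearest: R3 (7.71 m)
Q3 at (9.13, -23.87):
  R1: 26.39 m
  R2: 64.70 m
  R3: 55.81 m
  R4: 32.41 m
  → nearest: R1 (26.39 m)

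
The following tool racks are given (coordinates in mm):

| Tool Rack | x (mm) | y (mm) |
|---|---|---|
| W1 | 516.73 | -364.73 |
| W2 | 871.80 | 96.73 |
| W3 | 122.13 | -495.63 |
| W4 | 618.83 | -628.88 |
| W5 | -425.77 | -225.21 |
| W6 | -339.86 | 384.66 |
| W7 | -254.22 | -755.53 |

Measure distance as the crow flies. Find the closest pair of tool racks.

Pairwise distances:
W1–W4: √((102.10)² + (-264.15)²) = √(10424.4100 + 69775.2225) = 283.20 mm
W1–W3: √((-394.60)² + (-130.90)²) = √(155709.1600 + 17134.8100) = 415.75 mm
W3–W7: √((-376.35)² + (-259.90)²) = √(141639.3225 + 67548.0100) = 457.37 mm
W3–W4: √((496.70)² + (-133.25)²) = √(246710.8900 + 17755.5625) = 514.26 mm
W5–W7: √((171.55)² + (-530.32)²) = √(29429.4025 + 281239.3024) = 557.38 mm
W1–W2: √((355.07)² + (461.46)²) = √(126074.7049 + 212945.3316) = 582.25 mm
W3–W5: √((-547.90)² + (270.42)²) = √(300194.4100 + 73126.9764) = 611.00 mm
W5–W6: √((85.91)² + (609.87)²) = √(7380.5281 + 371941.4169) = 615.89 mm
W2–W4: √((-252.97)² + (-725.61)²) = √(63993.8209 + 526509.8721) = 768.44 mm
W1–W7: √((-770.95)² + (-390.80)²) = √(594363.9025 + 152724.6400) = 864.34 mm
W4–W7: √((-873.05)² + (-126.65)²) = √(762216.3025 + 16040.2225) = 882.19 mm
W1–W5: √((-942.50)² + (139.52)²) = √(888306.2500 + 19465.8304) = 952.77 mm
W2–W3: √((-749.67)² + (-592.36)²) = √(562005.1089 + 350890.3696) = 955.46 mm
W3–W6: √((-461.99)² + (880.29)²) = √(213434.7601 + 774910.4841) = 994.16 mm
W4–W5: √((-1044.60)² + (403.67)²) = √(1091189.1600 + 162949.4689) = 1119.88 mm
W1–W6: √((-856.59)² + (749.39)²) = √(733746.4281 + 561585.3721) = 1138.13 mm
W6–W7: √((85.64)² + (-1140.19)²) = √(7334.2096 + 1300033.2361) = 1143.40 mm
W2–W6: √((-1211.66)² + (287.93)²) = √(1468119.9556 + 82903.6849) = 1245.40 mm
W2–W5: √((-1297.57)² + (-321.94)²) = √(1683687.9049 + 103645.3636) = 1336.91 mm
W4–W6: √((-958.69)² + (1013.54)²) = √(919086.5161 + 1027263.3316) = 1395.12 mm
W2–W7: √((-1126.02)² + (-852.26)²) = √(1267921.0404 + 726347.1076) = 1412.19 mm
Closest pair: W1–W4 at 283.20 mm.

W1 and W4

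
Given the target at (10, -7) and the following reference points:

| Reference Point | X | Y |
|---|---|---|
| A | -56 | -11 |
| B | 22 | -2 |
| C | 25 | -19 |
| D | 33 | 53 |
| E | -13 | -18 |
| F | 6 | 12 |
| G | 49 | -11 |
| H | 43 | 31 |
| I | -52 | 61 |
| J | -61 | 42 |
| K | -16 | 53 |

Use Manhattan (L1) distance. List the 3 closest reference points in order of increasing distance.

Distances from (10, -7):
A: 70
B: 17
C: 27
D: 83
E: 34
F: 23
G: 43
H: 71
I: 130
J: 120
K: 86
Sorted: B (17) < F (23) < C (27) < E (34) < G (43) < …

B, F, C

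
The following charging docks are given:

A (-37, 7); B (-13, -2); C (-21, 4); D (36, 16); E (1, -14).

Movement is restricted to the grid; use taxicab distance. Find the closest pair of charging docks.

B and C

Pairwise distances:
A–B: |24| + |-9| = 24 + 9 = 33
A–C: |16| + |-3| = 16 + 3 = 19
A–D: |73| + |9| = 73 + 9 = 82
A–E: |38| + |-21| = 38 + 21 = 59
B–C: |-8| + |6| = 8 + 6 = 14
B–D: |49| + |18| = 49 + 18 = 67
B–E: |14| + |-12| = 14 + 12 = 26
C–D: |57| + |12| = 57 + 12 = 69
C–E: |22| + |-18| = 22 + 18 = 40
D–E: |-35| + |-30| = 35 + 30 = 65
Closest pair: B–C at 14.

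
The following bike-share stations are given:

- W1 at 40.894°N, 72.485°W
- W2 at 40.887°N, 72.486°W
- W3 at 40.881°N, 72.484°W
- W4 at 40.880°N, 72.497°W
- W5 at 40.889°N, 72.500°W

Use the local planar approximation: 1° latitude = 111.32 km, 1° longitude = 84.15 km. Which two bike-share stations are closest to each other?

W2 and W3

Pairwise distances:
W1–W2: 0.784 km
W1–W3: 1.450 km
W1–W4: 1.857 km
W1–W5: 1.380 km
W2–W3: 0.689 km
W2–W4: 1.210 km
W2–W5: 1.199 km
W3–W4: 1.100 km
W3–W5: 1.614 km
W4–W5: 1.033 km
Closest pair: W2–W3 at 0.689 km.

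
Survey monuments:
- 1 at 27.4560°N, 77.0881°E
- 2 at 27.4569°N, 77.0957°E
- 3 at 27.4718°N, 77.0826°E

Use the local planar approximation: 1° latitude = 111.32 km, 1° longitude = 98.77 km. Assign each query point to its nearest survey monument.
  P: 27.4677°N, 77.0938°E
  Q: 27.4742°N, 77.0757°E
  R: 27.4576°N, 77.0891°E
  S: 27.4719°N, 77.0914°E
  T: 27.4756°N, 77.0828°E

P→3; Q→3; R→1; S→3; T→3

P at 27.4677°N, 77.0938°E:
  1: √((-0.0117·111.32)² + (-0.0057·98.77)²) = √(1.696360 + 0.316957) = 1.4189 km
  2: √((-0.0108·111.32)² + (0.0019·98.77)²) = √(1.445419 + 0.035217) = 1.2168 km
  3: √((0.0041·111.32)² + (-0.0112·98.77)²) = √(0.208312 + 1.223732) = 1.1967 km
  → nearest: 3 (1.1967 km)
Q at 27.4742°N, 77.0757°E:
  1: √((-0.0182·111.32)² + (0.0124·98.77)²) = √(4.104773 + 1.500008) = 2.3674 km
  2: √((-0.0173·111.32)² + (0.0200·98.77)²) = √(3.708844 + 3.902205) = 2.7588 km
  3: √((-0.0024·111.32)² + (0.0069·98.77)²) = √(0.071379 + 0.464460) = 0.7320 km
  → nearest: 3 (0.7320 km)
R at 27.4576°N, 77.0891°E:
  1: √((-0.0016·111.32)² + (-0.0010·98.77)²) = √(0.031724 + 0.009756) = 0.2037 km
  2: √((-0.0007·111.32)² + (0.0066·98.77)²) = √(0.006072 + 0.424950) = 0.6565 km
  3: √((0.0142·111.32)² + (-0.0065·98.77)²) = √(2.498752 + 0.412170) = 1.7061 km
  → nearest: 1 (0.2037 km)
S at 27.4719°N, 77.0914°E:
  1: √((-0.0159·111.32)² + (-0.0033·98.77)²) = √(3.132858 + 0.106238) = 1.7997 km
  2: √((-0.0150·111.32)² + (0.0043·98.77)²) = √(2.788232 + 0.180379) = 1.7230 km
  3: √((-0.0001·111.32)² + (-0.0088·98.77)²) = √(0.000124 + 0.755467) = 0.8692 km
  → nearest: 3 (0.8692 km)
T at 27.4756°N, 77.0828°E:
  1: √((-0.0196·111.32)² + (0.0053·98.77)²) = √(4.760565 + 0.274032) = 2.2438 km
  2: √((-0.0187·111.32)² + (0.0129·98.77)²) = √(4.333408 + 1.623415) = 2.4407 km
  3: √((-0.0038·111.32)² + (-0.0002·98.77)²) = √(0.178943 + 0.000390) = 0.4235 km
  → nearest: 3 (0.4235 km)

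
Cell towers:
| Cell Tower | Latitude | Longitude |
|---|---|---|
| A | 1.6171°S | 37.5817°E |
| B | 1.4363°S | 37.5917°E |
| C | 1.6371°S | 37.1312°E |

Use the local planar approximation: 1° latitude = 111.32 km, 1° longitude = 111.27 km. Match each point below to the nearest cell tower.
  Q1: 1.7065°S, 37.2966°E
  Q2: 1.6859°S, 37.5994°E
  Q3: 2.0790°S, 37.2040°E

Q1→C; Q2→A; Q3→C

Q1 at 1.7065°S, 37.2966°E:
  A: 33.2475 km
  B: 44.5299 km
  C: 19.9598 km
  → nearest: C (19.9598 km)
Q2 at 1.6859°S, 37.5994°E:
  A: 7.9080 km
  B: 27.7987 km
  C: 52.3791 km
  → nearest: A (7.9080 km)
Q3 at 2.0790°S, 37.2040°E:
  A: 66.4088 km
  B: 83.5449 km
  C: 49.8548 km
  → nearest: C (49.8548 km)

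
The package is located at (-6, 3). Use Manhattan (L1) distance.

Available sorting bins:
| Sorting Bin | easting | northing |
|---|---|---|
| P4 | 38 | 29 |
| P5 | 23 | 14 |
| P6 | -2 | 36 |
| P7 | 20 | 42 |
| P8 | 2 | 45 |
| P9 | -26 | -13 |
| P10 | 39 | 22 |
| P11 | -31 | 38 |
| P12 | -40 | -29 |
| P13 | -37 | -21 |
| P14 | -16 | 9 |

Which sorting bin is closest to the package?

Distances from (-6, 3):
P4: |44| + |26| = 44 + 26 = 70
P5: |29| + |11| = 29 + 11 = 40
P6: |4| + |33| = 4 + 33 = 37
P7: |26| + |39| = 26 + 39 = 65
P8: |8| + |42| = 8 + 42 = 50
P9: |-20| + |-16| = 20 + 16 = 36
P10: |45| + |19| = 45 + 19 = 64
P11: |-25| + |35| = 25 + 35 = 60
P12: |-34| + |-32| = 34 + 32 = 66
P13: |-31| + |-24| = 31 + 24 = 55
P14: |-10| + |6| = 10 + 6 = 16
Minimum: P14 at 16.

P14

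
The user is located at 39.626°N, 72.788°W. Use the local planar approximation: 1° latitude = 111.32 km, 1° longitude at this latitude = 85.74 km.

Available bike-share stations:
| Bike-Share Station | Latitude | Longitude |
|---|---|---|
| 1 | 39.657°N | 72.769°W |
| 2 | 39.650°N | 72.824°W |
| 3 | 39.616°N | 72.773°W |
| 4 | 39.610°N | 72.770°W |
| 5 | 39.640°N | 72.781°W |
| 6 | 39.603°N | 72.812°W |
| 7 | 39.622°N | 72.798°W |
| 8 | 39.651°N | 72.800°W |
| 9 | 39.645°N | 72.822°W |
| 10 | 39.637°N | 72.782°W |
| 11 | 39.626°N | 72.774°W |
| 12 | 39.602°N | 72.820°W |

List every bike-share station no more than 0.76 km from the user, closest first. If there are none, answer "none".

Distances from 39.626°N, 72.788°W:
1: √((0.031·111.32)² + (0.019·85.74)²) = √(11.90885 + 2.65384) = 3.816 km
2: √((0.024·111.32)² + (-0.036·85.74)²) = √(7.13787 + 9.52735) = 4.082 km
3: √((-0.010·111.32)² + (0.015·85.74)²) = √(1.23921 + 1.65405) = 1.701 km
4: √((-0.016·111.32)² + (0.018·85.74)²) = √(3.17239 + 2.38184) = 2.357 km
5: √((0.014·111.32)² + (0.007·85.74)²) = √(2.42886 + 0.36022) = 1.670 km
6: √((-0.023·111.32)² + (-0.024·85.74)²) = √(6.55544 + 4.23438) = 3.285 km
7: √((-0.004·111.32)² + (-0.010·85.74)²) = √(0.19827 + 0.73513) = 0.966 km
8: √((0.025·111.32)² + (-0.012·85.74)²) = √(7.74509 + 1.05859) = 2.967 km
9: √((0.019·111.32)² + (-0.034·85.74)²) = √(4.47356 + 8.49816) = 3.602 km
10: √((0.011·111.32)² + (0.006·85.74)²) = √(1.49945 + 0.26465) = 1.328 km
11: √((0.000·111.32)² + (0.014·85.74)²) = √(0.00000 + 1.44086) = 1.200 km
12: √((-0.024·111.32)² + (-0.032·85.74)²) = √(7.13787 + 7.52778) = 3.830 km
Threshold 0.76 km: none within range.

none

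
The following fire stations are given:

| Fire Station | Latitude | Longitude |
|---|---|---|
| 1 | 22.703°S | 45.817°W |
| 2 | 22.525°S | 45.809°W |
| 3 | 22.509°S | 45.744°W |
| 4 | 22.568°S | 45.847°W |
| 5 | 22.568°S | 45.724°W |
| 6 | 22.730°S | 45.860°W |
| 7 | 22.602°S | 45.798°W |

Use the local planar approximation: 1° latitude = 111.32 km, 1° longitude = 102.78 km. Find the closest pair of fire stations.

Pairwise distances:
1–6: 5.345 km
2–4: 6.178 km
4–7: 6.300 km
3–5: 6.882 km
2–3: 6.914 km
5–7: 8.495 km
2–7: 8.646 km
2–5: 9.962 km
1–7: 11.412 km
3–7: 11.747 km
3–4: 12.458 km
4–5: 12.642 km
1–4: 15.341 km
6–7: 15.609 km
1–5: 17.810 km
4–6: 18.083 km
1–2: 19.832 km
5–6: 22.817 km
1–3: 22.862 km
2–6: 23.415 km
3–6: 27.338 km
Closest pair: 1–6 at 5.345 km.

1 and 6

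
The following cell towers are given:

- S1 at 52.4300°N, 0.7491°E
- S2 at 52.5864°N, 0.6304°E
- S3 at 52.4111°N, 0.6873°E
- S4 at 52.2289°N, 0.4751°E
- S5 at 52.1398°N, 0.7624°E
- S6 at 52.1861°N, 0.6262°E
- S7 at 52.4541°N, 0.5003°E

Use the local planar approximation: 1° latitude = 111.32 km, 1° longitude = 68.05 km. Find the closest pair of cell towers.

S1 and S3

Pairwise distances:
S1–S3: √((-0.0189·111.32)² + (-0.0618·68.05)²) = √(4.426597 + 17.686146) = 4.7024 km
S5–S6: √((0.0463·111.32)² + (-0.1362·68.05)²) = √(26.564912 + 85.903424) = 10.6051 km
S4–S6: √((-0.0428·111.32)² + (0.1511·68.05)²) = √(22.700422 + 105.726824) = 11.3326 km
S3–S7: √((0.0430·111.32)² + (-0.1870·68.05)²) = √(22.913071 + 161.934533) = 13.5959 km
S1–S7: √((0.0241·111.32)² + (-0.2488·68.05)²) = √(7.197480 + 286.653343) = 17.1421 km
S2–S7: √((-0.1323·111.32)² + (-0.1301·68.05)²) = √(216.903262 + 78.381009) = 17.1838 km
S1–S2: √((0.1564·111.32)² + (-0.1187·68.05)²) = √(303.123700 + 65.246572) = 19.1930 km
S2–S3: √((-0.1753·111.32)² + (0.0569·68.05)²) = √(380.811651 + 14.992732) = 19.8948 km
S4–S5: √((-0.0891·111.32)² + (0.2873·68.05)²) = √(98.378864 + 382.232412) = 21.9228 km
S3–S4: √((-0.1822·111.32)² + (-0.2122·68.05)²) = √(411.379969 + 208.519665) = 24.8978 km
S4–S7: √((0.2252·111.32)² + (0.0252·68.05)²) = √(628.467998 + 2.940745) = 25.1278 km
S3–S6: √((-0.2250·111.32)² + (-0.0611·68.05)²) = √(627.352209 + 17.287758) = 25.3898 km
S1–S6: √((-0.2439·111.32)² + (-0.1229·68.05)²) = √(737.173977 + 69.945540) = 28.4098 km
S1–S4: √((-0.2011·111.32)² + (-0.2740·68.05)²) = √(501.153233 + 347.662128) = 29.1344 km
S3–S5: √((-0.2713·111.32)² + (0.0751·68.05)²) = √(912.107408 + 26.117772) = 30.6305 km
S6–S7: √((0.2680·111.32)² + (-0.1259·68.05)²) = √(890.053236 + 73.401971) = 31.0396 km
S1–S5: √((-0.2902·111.32)² + (0.0133·68.05)²) = √(1043.617160 + 0.819143) = 32.3177 km
S5–S7: √((0.3143·111.32)² + (-0.2621·68.05)²) = √(1224.151467 + 318.119507) = 39.2718 km
S2–S4: √((-0.3575·111.32)² + (-0.1553·68.05)²) = √(1583.793250 + 111.686111) = 41.1762 km
S2–S6: √((-0.4003·111.32)² + (-0.0042·68.05)²) = √(1985.718013 + 0.081687) = 44.5623 km
S2–S5: √((-0.4466·111.32)² + (0.1320·68.05)²) = √(2471.632133 + 80.687103) = 50.5205 km
Closest pair: S1–S3 at 4.7024 km.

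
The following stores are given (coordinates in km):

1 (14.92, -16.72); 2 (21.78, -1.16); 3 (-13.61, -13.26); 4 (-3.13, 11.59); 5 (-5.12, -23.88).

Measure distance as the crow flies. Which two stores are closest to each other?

Pairwise distances:
3–5: 13.60 km
1–2: 17.01 km
1–5: 21.28 km
3–4: 26.97 km
2–4: 27.98 km
1–3: 28.74 km
1–4: 33.57 km
2–5: 35.21 km
4–5: 35.53 km
2–3: 37.40 km
Closest pair: 3–5 at 13.60 km.

3 and 5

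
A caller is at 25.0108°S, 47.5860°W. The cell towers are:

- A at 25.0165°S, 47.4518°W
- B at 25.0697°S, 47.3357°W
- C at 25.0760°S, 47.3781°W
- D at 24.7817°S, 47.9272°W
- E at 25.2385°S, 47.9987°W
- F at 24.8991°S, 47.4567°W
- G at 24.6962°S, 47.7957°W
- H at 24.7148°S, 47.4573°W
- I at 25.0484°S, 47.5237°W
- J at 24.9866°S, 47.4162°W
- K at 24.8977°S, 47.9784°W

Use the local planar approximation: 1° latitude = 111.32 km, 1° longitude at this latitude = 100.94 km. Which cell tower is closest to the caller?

Distances from 25.0108°S, 47.5860°W:
A: √((-0.0057·111.32)² + (0.1342·100.94)²) = √(0.402621 + 183.498126) = 13.5610 km
B: √((-0.0589·111.32)² + (0.2503·100.94)²) = √(42.990944 + 638.334475) = 26.1022 km
C: √((-0.0652·111.32)² + (0.2079·100.94)²) = √(52.679493 + 440.388104) = 22.2051 km
D: √((0.2291·111.32)² + (-0.3412·100.94)²) = √(650.424024 + 1186.163745) = 42.8554 km
E: √((-0.2277·111.32)² + (-0.4127·100.94)²) = √(642.499001 + 1735.383798) = 48.7635 km
F: √((0.1117·111.32)² + (0.1293·100.94)²) = √(154.615398 + 170.342749) = 18.0266 km
G: √((0.3146·111.32)² + (-0.2097·100.94)²) = √(1226.489492 + 448.046884) = 40.9211 km
H: √((0.2960·111.32)² + (0.1287·100.94)²) = √(1085.749949 + 168.765509) = 35.4191 km
I: √((-0.0376·111.32)² + (0.0623·100.94)²) = √(17.519515 + 39.546012) = 7.5542 km
J: √((0.0242·111.32)² + (0.1698·100.94)²) = √(7.257334 + 293.766300) = 17.3500 km
K: √((0.1131·111.32)² + (-0.3924·100.94)²) = √(158.515453 + 1568.861474) = 41.5617 km
Minimum: I at 7.5542 km.

I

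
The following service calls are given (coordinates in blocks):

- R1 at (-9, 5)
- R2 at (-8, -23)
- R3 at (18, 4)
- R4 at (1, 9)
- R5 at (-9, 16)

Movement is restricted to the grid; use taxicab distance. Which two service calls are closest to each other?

R1 and R5

Pairwise distances:
R1–R2: 29 blocks
R1–R3: 28 blocks
R1–R4: 14 blocks
R1–R5: 11 blocks
R2–R3: 53 blocks
R2–R4: 41 blocks
R2–R5: 40 blocks
R3–R4: 22 blocks
R3–R5: 39 blocks
R4–R5: 17 blocks
Closest pair: R1–R5 at 11 blocks.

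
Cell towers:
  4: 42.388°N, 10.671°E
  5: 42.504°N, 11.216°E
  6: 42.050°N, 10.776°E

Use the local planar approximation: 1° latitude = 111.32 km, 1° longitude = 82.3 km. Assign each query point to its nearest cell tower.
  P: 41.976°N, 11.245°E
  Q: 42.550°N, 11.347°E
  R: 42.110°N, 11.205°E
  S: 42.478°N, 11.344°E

P→6; Q→5; R→6; S→5

P at 41.976°N, 11.245°E:
  4: √((0.412·111.32)² + (-0.574·82.3)²) = √(2103.49182 + 2231.63650) = 65.842 km
  5: √((0.528·111.32)² + (-0.029·82.3)²) = √(3454.73103 + 5.69634) = 58.825 km
  6: √((0.074·111.32)² + (-0.469·82.3)²) = √(67.85937 + 1489.85964) = 39.468 km
  → nearest: 6 (39.468 km)
Q at 42.550°N, 11.347°E:
  4: √((-0.162·111.32)² + (-0.676·82.3)²) = √(325.21939 + 3095.23097) = 58.485 km
  5: √((-0.046·111.32)² + (-0.131·82.3)²) = √(26.22177 + 116.23643) = 11.936 km
  6: √((-0.500·111.32)² + (-0.571·82.3)²) = √(3098.03560 + 2208.37024) = 72.845 km
  → nearest: 5 (11.936 km)
R at 42.110°N, 11.205°E:
  4: √((0.278·111.32)² + (-0.534·82.3)²) = √(957.71433 + 1931.44428) = 53.751 km
  5: √((0.394·111.32)² + (0.011·82.3)²) = √(1923.70662 + 0.81957) = 43.869 km
  6: √((-0.060·111.32)² + (-0.429·82.3)²) = √(44.61171 + 1246.56306) = 35.933 km
  → nearest: 6 (35.933 km)
S at 42.478°N, 11.344°E:
  4: √((-0.090·111.32)² + (-0.673·82.3)²) = √(100.37635 + 3067.81947) = 56.287 km
  5: √((0.026·111.32)² + (-0.128·82.3)²) = √(8.37709 + 110.97358) = 10.925 km
  6: √((-0.428·111.32)² + (-0.568·82.3)²) = √(2270.04221 + 2185.22591) = 66.748 km
  → nearest: 5 (10.925 km)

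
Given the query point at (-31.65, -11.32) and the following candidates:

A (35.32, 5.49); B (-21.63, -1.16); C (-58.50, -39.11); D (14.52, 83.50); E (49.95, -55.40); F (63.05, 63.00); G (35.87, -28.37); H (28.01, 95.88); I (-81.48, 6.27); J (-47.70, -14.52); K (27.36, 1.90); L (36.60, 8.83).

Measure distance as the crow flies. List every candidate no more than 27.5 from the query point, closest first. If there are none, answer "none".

B, J

Distances from (-31.65, -11.32):
A: 69.05
B: 14.27
C: 38.64
D: 105.46
E: 92.74
F: 120.38
G: 69.64
H: 122.68
I: 52.84
J: 16.37
K: 60.47
L: 71.16
Threshold 27.5: B (14.27), J (16.37) are within range.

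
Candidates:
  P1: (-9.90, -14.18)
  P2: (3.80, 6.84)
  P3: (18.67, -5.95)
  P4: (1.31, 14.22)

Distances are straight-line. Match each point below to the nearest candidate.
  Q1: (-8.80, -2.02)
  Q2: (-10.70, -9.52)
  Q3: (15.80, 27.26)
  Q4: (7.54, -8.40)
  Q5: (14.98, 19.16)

Q1 at (-8.80, -2.02):
  P1: 12.21
  P2: 15.40
  P3: 27.75
  P4: 19.13
  → nearest: P1 (12.21)
Q2 at (-10.70, -9.52):
  P1: 4.73
  P2: 21.86
  P3: 29.59
  P4: 26.61
  → nearest: P1 (4.73)
Q3 at (15.80, 27.26):
  P1: 48.76
  P2: 23.68
  P3: 33.33
  P4: 19.49
  → nearest: P4 (19.49)
Q4 at (7.54, -8.40):
  P1: 18.37
  P2: 15.69
  P3: 11.40
  P4: 23.46
  → nearest: P3 (11.40)
Q5 at (14.98, 19.16):
  P1: 41.60
  P2: 16.64
  P3: 25.38
  P4: 14.54
  → nearest: P4 (14.54)

Q1→P1; Q2→P1; Q3→P4; Q4→P3; Q5→P4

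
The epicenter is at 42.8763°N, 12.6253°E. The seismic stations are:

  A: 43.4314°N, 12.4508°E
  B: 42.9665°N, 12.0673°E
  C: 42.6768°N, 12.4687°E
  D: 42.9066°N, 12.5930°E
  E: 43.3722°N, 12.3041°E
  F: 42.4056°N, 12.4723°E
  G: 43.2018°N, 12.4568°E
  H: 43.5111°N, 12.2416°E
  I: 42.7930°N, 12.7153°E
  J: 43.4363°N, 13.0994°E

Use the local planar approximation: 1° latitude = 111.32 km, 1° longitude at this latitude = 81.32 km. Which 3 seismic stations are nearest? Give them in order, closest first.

Distances from 42.8763°N, 12.6253°E:
A: √((0.5551·111.32)² + (-0.1745·81.32)²) = √(3818.465314 + 201.365749) = 63.4021 km
B: √((0.0902·111.32)² + (-0.5580·81.32)²) = √(100.822966 + 2059.032197) = 46.4742 km
C: √((-0.1995·111.32)² + (-0.1566·81.32)²) = √(493.210366 + 162.172890) = 25.6005 km
D: √((0.0303·111.32)² + (-0.0323·81.32)²) = √(11.377102 + 6.899217) = 4.2751 km
E: √((0.4959·111.32)² + (-0.3212·81.32)²) = √(3047.436128 + 682.253564) = 61.0712 km
F: √((-0.4707·111.32)² + (-0.1530·81.32)²) = √(2745.584358 + 154.802369) = 53.8552 km
G: √((0.3255·111.32)² + (-0.1685·81.32)²) = √(1312.950585 + 187.756314) = 38.7390 km
H: √((0.6348·111.32)² + (-0.3837·81.32)²) = √(4993.674511 + 973.595008) = 77.2481 km
I: √((-0.0833·111.32)² + (0.0900·81.32)²) = √(85.987713 + 53.564833) = 11.8132 km
J: √((0.5600·111.32)² + (0.4741·81.32)²) = √(3886.175857 + 1486.396420) = 73.2978 km
Sorted: D (4.2751 km) < I (11.8132 km) < C (25.6005 km) < G (38.7390 km) < B (46.4742 km) < …

D, I, C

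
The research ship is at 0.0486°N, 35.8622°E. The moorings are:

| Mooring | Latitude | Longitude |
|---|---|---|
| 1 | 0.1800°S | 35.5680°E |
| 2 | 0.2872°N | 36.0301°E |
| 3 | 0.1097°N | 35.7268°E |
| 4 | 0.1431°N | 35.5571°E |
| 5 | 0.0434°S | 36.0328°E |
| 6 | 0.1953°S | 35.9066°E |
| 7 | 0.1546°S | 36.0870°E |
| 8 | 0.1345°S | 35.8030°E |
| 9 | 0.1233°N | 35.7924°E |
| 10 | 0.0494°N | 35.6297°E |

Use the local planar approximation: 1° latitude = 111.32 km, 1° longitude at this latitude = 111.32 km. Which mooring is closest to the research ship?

9

Distances from 0.0486°N, 35.8622°E:
1: √((-0.2286·111.32)² + (-0.2942·111.32)²) = √(647.588082 + 1072.585032) = 41.4750 km
2: √((0.2386·111.32)² + (0.1679·111.32)²) = √(705.484171 + 349.339575) = 32.4781 km
3: √((0.0611·111.32)² + (-0.1354·111.32)²) = √(46.262470 + 227.187129) = 16.5363 km
4: √((0.0945·111.32)² + (-0.3051·111.32)²) = √(110.664930 + 1153.535091) = 35.5556 km
5: √((-0.0920·111.32)² + (0.1706·111.32)²) = √(104.887093 + 360.665374) = 21.5767 km
6: √((-0.2439·111.32)² + (0.0444·111.32)²) = √(737.173977 + 24.429374) = 27.5972 km
7: √((-0.2032·111.32)² + (0.2248·111.32)²) = √(511.674534 + 626.237412) = 33.7330 km
8: √((-0.1831·111.32)² + (-0.0592·111.32)²) = √(415.454133 + 43.429998) = 21.4216 km
9: √((0.0747·111.32)² + (-0.0698·111.32)²) = √(69.149270 + 60.375013) = 11.3809 km
10: √((0.0008·111.32)² + (-0.2325·111.32)²) = √(0.007931 + 669.872748) = 25.8821 km
Minimum: 9 at 11.3809 km.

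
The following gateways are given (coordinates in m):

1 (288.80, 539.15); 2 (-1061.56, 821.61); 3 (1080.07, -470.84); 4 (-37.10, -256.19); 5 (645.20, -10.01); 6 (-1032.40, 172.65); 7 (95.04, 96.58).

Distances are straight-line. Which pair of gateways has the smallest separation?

4 and 7

Pairwise distances:
1–2: 1379.59 m
1–3: 1283.04 m
1–4: 859.52 m
1–5: 654.67 m
1–6: 1371.09 m
1–7: 483.13 m
2–3: 2501.40 m
2–4: 1487.00 m
2–5: 1898.58 m
2–6: 649.61 m
2–7: 1365.06 m
3–4: 1137.60 m
3–5: 633.62 m
3–6: 2208.30 m
3–7: 1136.77 m
4–5: 725.35 m
4–6: 1083.76 m
4–7: 376.71 m
5–6: 1687.51 m
5–7: 560.39 m
6–7: 1130.00 m
Closest pair: 4–7 at 376.71 m.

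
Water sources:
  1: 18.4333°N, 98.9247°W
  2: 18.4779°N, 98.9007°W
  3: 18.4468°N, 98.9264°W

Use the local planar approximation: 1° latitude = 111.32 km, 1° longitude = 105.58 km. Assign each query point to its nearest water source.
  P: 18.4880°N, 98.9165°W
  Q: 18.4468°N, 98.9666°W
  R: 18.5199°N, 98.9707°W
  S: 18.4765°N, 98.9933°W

P at 18.4880°N, 98.9165°W:
  1: 6.1504 km
  2: 2.0117 km
  3: 4.7040 km
  → nearest: 2 (2.0117 km)
Q at 18.4468°N, 98.9666°W:
  1: 4.6721 km
  2: 7.7715 km
  3: 4.2443 km
  → nearest: 3 (4.2443 km)
R at 18.5199°N, 98.9707°W:
  1: 10.7946 km
  2: 8.7453 km
  3: 9.3859 km
  → nearest: 2 (8.7453 km)
S at 18.4765°N, 98.9933°W:
  1: 8.6939 km
  2: 9.7780 km
  3: 7.7988 km
  → nearest: 3 (7.7988 km)

P→2; Q→3; R→2; S→3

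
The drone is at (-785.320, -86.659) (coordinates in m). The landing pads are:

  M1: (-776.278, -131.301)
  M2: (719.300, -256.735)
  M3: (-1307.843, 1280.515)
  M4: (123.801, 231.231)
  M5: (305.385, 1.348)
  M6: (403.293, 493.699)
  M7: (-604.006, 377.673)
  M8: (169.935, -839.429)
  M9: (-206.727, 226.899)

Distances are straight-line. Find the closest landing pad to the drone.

Distances from (-785.320, -86.659):
M1: 45.549 m
M2: 1514.202 m
M3: 1463.624 m
M4: 963.097 m
M5: 1094.250 m
M6: 1322.731 m
M7: 498.477 m
M8: 1216.213 m
M9: 658.095 m
Minimum: M1 at 45.549 m.

M1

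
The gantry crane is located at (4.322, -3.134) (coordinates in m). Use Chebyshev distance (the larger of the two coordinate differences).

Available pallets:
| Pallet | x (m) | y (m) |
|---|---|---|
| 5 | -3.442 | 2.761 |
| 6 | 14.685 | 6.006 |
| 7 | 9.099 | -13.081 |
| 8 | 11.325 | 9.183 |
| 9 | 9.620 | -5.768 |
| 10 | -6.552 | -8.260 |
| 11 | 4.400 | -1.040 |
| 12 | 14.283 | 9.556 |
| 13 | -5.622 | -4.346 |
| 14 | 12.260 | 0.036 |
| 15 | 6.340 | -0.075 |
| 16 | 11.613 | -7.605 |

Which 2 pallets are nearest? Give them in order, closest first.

11, 15

Distances from (4.322, -3.134):
5: max(|-7.764|, |5.895|) = 7.764 m
6: max(|10.363|, |9.140|) = 10.363 m
7: max(|4.777|, |-9.947|) = 9.947 m
8: max(|7.003|, |12.317|) = 12.317 m
9: max(|5.298|, |-2.634|) = 5.298 m
10: max(|-10.874|, |-5.126|) = 10.874 m
11: max(|0.078|, |2.094|) = 2.094 m
12: max(|9.961|, |12.690|) = 12.690 m
13: max(|-9.944|, |-1.212|) = 9.944 m
14: max(|7.938|, |3.170|) = 7.938 m
15: max(|2.018|, |3.059|) = 3.059 m
16: max(|7.291|, |-4.471|) = 7.291 m
Sorted: 11 (2.094 m) < 15 (3.059 m) < 9 (5.298 m) < 16 (7.291 m) < …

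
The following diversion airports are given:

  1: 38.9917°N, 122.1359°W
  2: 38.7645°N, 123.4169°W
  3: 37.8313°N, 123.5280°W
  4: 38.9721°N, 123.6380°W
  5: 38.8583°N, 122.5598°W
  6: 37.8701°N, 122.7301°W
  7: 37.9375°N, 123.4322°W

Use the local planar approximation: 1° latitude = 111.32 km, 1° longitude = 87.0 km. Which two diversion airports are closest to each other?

Pairwise distances:
1–2: 114.2809 km
1–3: 177.0725 km
1–4: 130.7009 km
1–5: 39.7569 km
1–6: 135.1354 km
1–7: 162.7598 km
2–3: 104.3325 km
2–4: 30.0680 km
2–5: 75.2952 km
2–6: 116.1179 km
2–7: 92.0713 km
3–4: 127.3539 km
3–5: 142.0057 km
3–6: 69.5515 km
3–7: 14.4648 km
4–5: 94.6550 km
4–6: 145.9043 km
4–7: 116.5551 km
5–6: 110.9997 km
5–7: 127.5444 km
6–7: 61.5418 km
Closest pair: 3–7 at 14.4648 km.

3 and 7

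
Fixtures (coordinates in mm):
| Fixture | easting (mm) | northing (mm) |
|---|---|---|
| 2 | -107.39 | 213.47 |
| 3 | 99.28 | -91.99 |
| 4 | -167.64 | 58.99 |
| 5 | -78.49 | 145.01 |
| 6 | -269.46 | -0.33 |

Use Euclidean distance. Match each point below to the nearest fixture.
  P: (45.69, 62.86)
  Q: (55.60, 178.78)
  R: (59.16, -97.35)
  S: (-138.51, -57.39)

P at (45.69, 62.86):
  2: 214.75 mm
  3: 163.86 mm
  4: 213.37 mm
  5: 148.89 mm
  6: 321.42 mm
  → nearest: 5 (148.89 mm)
Q at (55.60, 178.78):
  2: 166.64 mm
  3: 274.27 mm
  4: 253.35 mm
  5: 138.28 mm
  6: 371.14 mm
  → nearest: 5 (138.28 mm)
R at (59.16, -97.35):
  2: 352.63 mm
  3: 40.48 mm
  4: 275.46 mm
  5: 278.72 mm
  6: 342.64 mm
  → nearest: 3 (40.48 mm)
S at (-138.51, -57.39):
  2: 272.64 mm
  3: 240.29 mm
  4: 119.97 mm
  5: 211.11 mm
  6: 142.84 mm
  → nearest: 4 (119.97 mm)

P→5; Q→5; R→3; S→4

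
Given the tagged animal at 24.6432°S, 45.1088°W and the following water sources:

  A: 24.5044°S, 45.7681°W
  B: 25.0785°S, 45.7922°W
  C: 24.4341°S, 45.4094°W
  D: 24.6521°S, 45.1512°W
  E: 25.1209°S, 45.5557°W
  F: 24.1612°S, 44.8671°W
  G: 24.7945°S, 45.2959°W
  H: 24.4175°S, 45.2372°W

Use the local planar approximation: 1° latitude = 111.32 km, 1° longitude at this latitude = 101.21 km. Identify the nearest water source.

D

Distances from 24.6432°S, 45.1088°W:
A: 68.4933 km
B: 84.4524 km
C: 38.3069 km
D: 4.4042 km
E: 69.8117 km
F: 58.9695 km
G: 25.3429 km
H: 28.2868 km
Minimum: D at 4.4042 km.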